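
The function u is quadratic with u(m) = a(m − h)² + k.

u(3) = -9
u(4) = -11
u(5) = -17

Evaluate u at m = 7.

First differences -2, -6; second difference -4 = 2a, so a = -2.
Expanding, the m-coefficient is −2ah = 4h; matching it to the data gives h = 3, and then k = -9.
So u(m) = -2(m − 3)² − 9.
u(7) = -2·4² − 9 = -41.

-41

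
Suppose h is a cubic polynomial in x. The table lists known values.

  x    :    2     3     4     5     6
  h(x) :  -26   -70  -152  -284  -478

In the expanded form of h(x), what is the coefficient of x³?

First differences: -44, -82, -132, -194. Second differences: -38, -50, -62. Third differences: -12, -12.
Level-3 differences are constant, so h has degree 3.
Fitting a degree-3 polynomial gives h(x) = -2x³ - x² - x - 4.
The coefficient of x³ is -2.

-2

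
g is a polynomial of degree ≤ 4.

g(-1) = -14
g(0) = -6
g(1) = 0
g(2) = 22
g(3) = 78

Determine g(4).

186

First differences: 8, 6, 22, 56. Second differences: -2, 16, 34. Third differences: 18, 18.
Level-3 differences are constant, so g has degree 3.
Extending the table by one column gives the next first difference 108, so g(4) = 78 + 108 = 186.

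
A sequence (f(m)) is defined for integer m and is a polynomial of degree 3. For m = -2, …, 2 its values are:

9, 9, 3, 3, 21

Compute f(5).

Write f(m) = am³ + bm² + cm + d; the 5 given values yield a linear system in the 4 coefficients.
Solving, f(m) = 2m³ + 3m² - 5m + 3.
Then f(5) = 303.

303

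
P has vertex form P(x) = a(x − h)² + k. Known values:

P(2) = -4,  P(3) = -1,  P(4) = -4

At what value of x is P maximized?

3

First differences 3, -3; second difference -6 = 2a, so a = -3.
Expanding, the x-coefficient is −2ah = 6h; matching it to the data gives h = 3, and then k = -1.
So P(x) = -3(x − 3)² − 1.
Hence h = 3.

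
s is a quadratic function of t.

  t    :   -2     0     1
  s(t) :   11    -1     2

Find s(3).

26

Write s(t) = at² + bt + c; the 3 given values yield a linear system in the 3 coefficients.
Solving, s(t) = 3t² - 1.
Then s(3) = 26.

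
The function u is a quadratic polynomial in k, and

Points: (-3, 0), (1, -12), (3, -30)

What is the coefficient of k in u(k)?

-5

Write u(k) = ak² + bk + c; the 3 given values yield a linear system in the 3 coefficients.
Solving, u(k) = -k² - 5k - 6.
The coefficient of k is -5.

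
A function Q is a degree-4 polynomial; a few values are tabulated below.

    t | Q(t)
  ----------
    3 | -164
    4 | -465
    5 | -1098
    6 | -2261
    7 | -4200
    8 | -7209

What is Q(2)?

-45

First differences: -301, -633, -1163, -1939, -3009. Second differences: -332, -530, -776, -1070. Third differences: -198, -246, -294. Fourth differences: -48, -48.
Level-4 differences are constant, so Q has degree 4.
Fitting a degree-4 polynomial gives Q(t) = -2t^4 + 3t³ - 8t² - 6t + 7.
Then Q(2) = -45.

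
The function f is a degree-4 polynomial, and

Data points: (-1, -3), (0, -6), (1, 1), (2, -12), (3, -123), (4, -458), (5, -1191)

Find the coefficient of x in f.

First differences: -3, 7, -13, -111, -335, -733. Second differences: 10, -20, -98, -224, -398. Third differences: -30, -78, -126, -174. Fourth differences: -48, -48, -48.
Level-4 differences are constant, so f has degree 4.
Fitting a degree-4 polynomial gives f(x) = -2x^4 - x³ + 7x² + 3x - 6.
The coefficient of x is 3.

3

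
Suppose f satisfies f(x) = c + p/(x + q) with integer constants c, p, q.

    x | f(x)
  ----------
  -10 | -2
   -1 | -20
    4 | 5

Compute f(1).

(f(x) − c)(x + q) = p for each data point; the three points give a linear system in c and q, then p follows.
Solving: c = 0, q = 0, p = 20, so f(x) = 20/(x + 0).
Then f(1) = 0 + 20/1 = 20.

20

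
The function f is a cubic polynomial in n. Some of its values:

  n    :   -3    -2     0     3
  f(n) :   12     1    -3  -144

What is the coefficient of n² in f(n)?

Write f(n) = an³ + bn² + cn + d; the 4 given values yield a linear system in the 4 coefficients.
Solving, f(n) = -2n³ - 7n² - 8n - 3.
The coefficient of n² is -7.

-7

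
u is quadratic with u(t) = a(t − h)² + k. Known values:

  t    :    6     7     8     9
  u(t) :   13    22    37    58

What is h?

5

First differences 9, 15, 21; second difference 6 = 2a, so a = 3.
Expanding, the t-coefficient is −2ah = -6h; matching it to the data gives h = 5, and then k = 10.
So u(t) = 3(t − 5)² + 10.
Hence h = 5.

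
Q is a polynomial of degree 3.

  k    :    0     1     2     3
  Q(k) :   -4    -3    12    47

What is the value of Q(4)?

Write Q(k) = ak³ + bk² + ck + d; the 4 given values yield a linear system in the 4 coefficients.
Solving, Q(k) = k³ + 4k² - 4k - 4.
Then Q(4) = 108.

108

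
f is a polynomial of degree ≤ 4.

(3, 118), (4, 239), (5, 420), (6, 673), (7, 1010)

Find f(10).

2645

First differences: 121, 181, 253, 337. Second differences: 60, 72, 84. Third differences: 12, 12.
Level-3 differences are constant, so f has degree 3.
Fitting a degree-3 polynomial gives f(x) = 2x³ + 6x² + 5x - 5.
Then f(10) = 2645.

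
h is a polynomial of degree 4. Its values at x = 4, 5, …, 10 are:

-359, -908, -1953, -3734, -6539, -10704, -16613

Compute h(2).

Write h(x) = ax^4 + bx³ + cx² + dx + e; the 7 given values yield a linear system in the 5 coefficients.
Solving, h(x) = -2x^4 + 4x³ - 6x² - x - 3.
Then h(2) = -29.

-29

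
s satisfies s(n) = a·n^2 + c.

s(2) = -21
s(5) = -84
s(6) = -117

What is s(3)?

From s(2) = -21 and s(5) = -84: 4a + c = -21 and 25a + c = -84.
Subtracting: 21a = -63, so a = -3; then c = -21 − (-3)·4 = -9.
So s(n) = -3n² − 9, and s(3) = -36.

-36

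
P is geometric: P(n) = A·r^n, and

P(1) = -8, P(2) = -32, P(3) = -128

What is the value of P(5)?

Consecutive ratio: -32/(-8) = 4, and -128/(-32) = 4, so r = 4.
Then A·4^1 = -8 gives A = -2, and P(n) = -2·4^n.
P(5) = -2·4^5 = -2048.

-2048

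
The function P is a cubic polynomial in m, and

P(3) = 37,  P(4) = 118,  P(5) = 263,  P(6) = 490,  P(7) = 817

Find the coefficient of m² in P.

First differences: 81, 145, 227, 327. Second differences: 64, 82, 100. Third differences: 18, 18.
Level-3 differences are constant, so P has degree 3.
Fitting a degree-3 polynomial gives P(m) = 3m³ - 4m² - 2m - 2.
The coefficient of m² is -4.

-4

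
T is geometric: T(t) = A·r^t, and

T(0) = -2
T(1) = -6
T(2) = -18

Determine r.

Consecutive ratio: -6/(-2) = 3, and -18/(-6) = 3, so r = 3.
Then A·3^0 = -2 gives A = -2, and T(t) = -2·3^t.

3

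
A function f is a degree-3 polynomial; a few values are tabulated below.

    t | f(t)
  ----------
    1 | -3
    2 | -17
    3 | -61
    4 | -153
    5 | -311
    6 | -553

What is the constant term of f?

First differences: -14, -44, -92, -158, -242. Second differences: -30, -48, -66, -84. Third differences: -18, -18, -18.
Level-3 differences are constant, so f has degree 3.
Fitting a degree-3 polynomial gives f(t) = -3t³ + 3t² - 2t - 1.
The constant term is f(0) = -1.

-1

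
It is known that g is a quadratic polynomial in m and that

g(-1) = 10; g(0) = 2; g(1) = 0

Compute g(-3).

44

Write g(m) = am² + bm + c; the 3 given values yield a linear system in the 3 coefficients.
Solving, g(m) = 3m² - 5m + 2.
Then g(-3) = 44.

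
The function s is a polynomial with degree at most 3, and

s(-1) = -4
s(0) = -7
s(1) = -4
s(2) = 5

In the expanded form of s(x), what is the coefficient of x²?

First differences: -3, 3, 9. Second differences: 6, 6.
Level-2 differences are constant, so s has degree 2.
Fitting a degree-2 polynomial gives s(x) = 3x² - 7.
The coefficient of x² is 3.

3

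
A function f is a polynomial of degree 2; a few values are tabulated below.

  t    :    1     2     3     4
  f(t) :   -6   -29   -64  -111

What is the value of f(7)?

-324

First differences: -23, -35, -47. Second differences: -12, -12.
Level-2 differences are constant, so f has degree 2.
Fitting a degree-2 polynomial gives f(t) = -6t² - 5t + 5.
Then f(7) = -324.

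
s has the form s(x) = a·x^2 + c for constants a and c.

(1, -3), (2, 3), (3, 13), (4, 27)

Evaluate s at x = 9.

From s(1) = -3 and s(2) = 3: 1a + c = -3 and 4a + c = 3.
Subtracting: 3a = 6, so a = 2; then c = -3 − 2·1 = -5.
So s(x) = 2x² − 5, and s(9) = 157.

157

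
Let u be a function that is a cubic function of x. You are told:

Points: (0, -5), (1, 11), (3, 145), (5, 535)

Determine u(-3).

Write u(x) = ax³ + bx² + cx + d; the 4 given values yield a linear system in the 4 coefficients.
Solving, u(x) = 3x³ + 5x² + 8x - 5.
Then u(-3) = -65.

-65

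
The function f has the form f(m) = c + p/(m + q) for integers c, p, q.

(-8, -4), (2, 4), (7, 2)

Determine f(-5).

(f(m) − c)(m + q) = p for each data point; the three points give a linear system in c and q, then p follows.
Solving: c = 0, q = 3, p = 20, so f(m) = 20/(m + 3).
Then f(-5) = 0 + 20/(-2) = -10.

-10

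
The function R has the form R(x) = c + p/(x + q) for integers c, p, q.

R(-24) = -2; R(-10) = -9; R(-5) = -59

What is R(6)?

7

(R(x) − c)(x + q) = p for each data point; the three points give a linear system in c and q, then p follows.
Solving: c = 1, q = 4, p = 60, so R(x) = 1 + 60/(x + 4).
Then R(6) = 1 + 60/10 = 7.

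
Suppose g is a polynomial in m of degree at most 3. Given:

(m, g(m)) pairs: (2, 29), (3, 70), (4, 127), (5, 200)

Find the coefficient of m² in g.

First differences: 41, 57, 73. Second differences: 16, 16.
Level-2 differences are constant, so g has degree 2.
Fitting a degree-2 polynomial gives g(m) = 8m² + m - 5.
The coefficient of m² is 8.

8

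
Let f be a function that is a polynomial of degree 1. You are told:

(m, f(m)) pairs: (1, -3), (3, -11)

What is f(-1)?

5

Write f(m) = am + b; the 2 given values yield a linear system in the 2 coefficients.
Solving, f(m) = -4m + 1.
Then f(-1) = 5.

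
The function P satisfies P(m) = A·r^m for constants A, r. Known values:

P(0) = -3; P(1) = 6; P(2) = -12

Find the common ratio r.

Consecutive ratio: 6/(-3) = -2, and -12/6 = -2, so r = -2.
Then A·(-2)^0 = -3 gives A = -3, and P(m) = -3·(-2)^m.

-2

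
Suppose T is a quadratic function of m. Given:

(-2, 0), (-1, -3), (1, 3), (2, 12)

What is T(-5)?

33

Write T(m) = am² + bm + c; the 4 given values yield a linear system in the 3 coefficients.
Solving, T(m) = 2m² + 3m - 2.
Then T(-5) = 33.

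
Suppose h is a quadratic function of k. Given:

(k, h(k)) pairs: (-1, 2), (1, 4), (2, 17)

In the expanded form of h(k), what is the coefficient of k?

Write h(k) = ak² + bk + c; the 3 given values yield a linear system in the 3 coefficients.
Solving, h(k) = 4k² + k - 1.
The coefficient of k is 1.

1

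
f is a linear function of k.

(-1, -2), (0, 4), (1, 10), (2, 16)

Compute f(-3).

-14

First differences: 6, 6, 6.
Level-1 differences are constant, so f has degree 1.
Fitting a degree-1 polynomial gives f(k) = 6k + 4.
Then f(-3) = -14.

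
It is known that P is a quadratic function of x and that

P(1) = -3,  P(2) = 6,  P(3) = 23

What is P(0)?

Write P(x) = ax² + bx + c; the 3 given values yield a linear system in the 3 coefficients.
Solving, P(x) = 4x² - 3x - 4.
The constant term is P(0) = -4.

-4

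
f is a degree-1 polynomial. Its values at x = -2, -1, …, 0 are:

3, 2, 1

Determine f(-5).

First differences: -1, -1.
Level-1 differences are constant, so f has degree 1.
Fitting a degree-1 polynomial gives f(x) = -x + 1.
Then f(-5) = 6.

6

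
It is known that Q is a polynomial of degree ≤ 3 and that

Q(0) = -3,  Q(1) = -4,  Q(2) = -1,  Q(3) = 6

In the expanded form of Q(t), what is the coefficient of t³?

0

First differences: -1, 3, 7. Second differences: 4, 4.
Level-2 differences are constant, so Q has degree 2.
Fitting a degree-2 polynomial gives Q(t) = 2t² - 3t - 3.
The coefficient of t³ is 0.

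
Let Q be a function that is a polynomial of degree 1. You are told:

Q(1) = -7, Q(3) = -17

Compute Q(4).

Write Q(m) = am + b; the 2 given values yield a linear system in the 2 coefficients.
Solving, Q(m) = -5m - 2.
Then Q(4) = -22.

-22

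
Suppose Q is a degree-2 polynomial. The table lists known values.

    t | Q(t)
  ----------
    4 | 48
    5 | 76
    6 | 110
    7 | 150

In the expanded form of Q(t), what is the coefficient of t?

First differences: 28, 34, 40. Second differences: 6, 6.
Level-2 differences are constant, so Q has degree 2.
Fitting a degree-2 polynomial gives Q(t) = 3t² + t - 4.
The coefficient of t is 1.

1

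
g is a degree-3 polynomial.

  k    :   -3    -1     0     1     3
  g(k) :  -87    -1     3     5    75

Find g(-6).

Write g(k) = ak³ + bk² + ck + d; the 5 given values yield a linear system in the 4 coefficients.
Solving, g(k) = 3k³ - k² + 3.
Then g(-6) = -681.

-681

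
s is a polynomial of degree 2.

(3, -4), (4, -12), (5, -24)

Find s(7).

Write s(m) = am² + bm + c; the 3 given values yield a linear system in the 3 coefficients.
Solving, s(m) = -2m² + 6m - 4.
Then s(7) = -60.

-60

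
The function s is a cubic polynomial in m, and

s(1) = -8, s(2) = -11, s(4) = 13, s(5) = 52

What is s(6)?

117

Write s(m) = am³ + bm² + cm + d; the 4 given values yield a linear system in the 4 coefficients.
Solving, s(m) = m³ - 2m² - 4m - 3.
Then s(6) = 117.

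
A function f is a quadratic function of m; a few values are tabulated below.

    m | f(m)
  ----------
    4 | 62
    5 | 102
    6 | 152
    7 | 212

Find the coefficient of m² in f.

Write f(m) = am² + bm + c; the 4 given values yield a linear system in the 3 coefficients.
Solving, f(m) = 5m² - 5m + 2.
The coefficient of m² is 5.

5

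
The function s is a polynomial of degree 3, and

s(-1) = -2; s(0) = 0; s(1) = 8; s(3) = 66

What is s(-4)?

Write s(k) = ak³ + bk² + ck + d; the 4 given values yield a linear system in the 4 coefficients.
Solving, s(k) = k³ + 3k² + 4k.
Then s(-4) = -32.

-32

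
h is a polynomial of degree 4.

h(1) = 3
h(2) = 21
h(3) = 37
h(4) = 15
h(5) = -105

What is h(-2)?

Write h(k) = ak^4 + bk³ + ck² + dk + e; the 5 given values yield a linear system in the 5 coefficients.
Solving, h(k) = -k^4 + 4k³ + 5k - 5.
Then h(-2) = -63.

-63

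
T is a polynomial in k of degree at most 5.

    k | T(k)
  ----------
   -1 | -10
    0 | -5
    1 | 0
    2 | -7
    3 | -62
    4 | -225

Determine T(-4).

First differences: 5, 5, -7, -55, -163. Second differences: 0, -12, -48, -108. Third differences: -12, -36, -60. Fourth differences: -24, -24.
Level-4 differences are constant, so T has degree 4.
Fitting a degree-4 polynomial gives T(k) = -k^4 + k² + 5k - 5.
Then T(-4) = -265.

-265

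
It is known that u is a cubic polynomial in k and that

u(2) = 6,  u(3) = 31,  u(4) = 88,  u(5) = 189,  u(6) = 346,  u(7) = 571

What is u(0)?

First differences: 25, 57, 101, 157, 225. Second differences: 32, 44, 56, 68. Third differences: 12, 12, 12.
Level-3 differences are constant, so u has degree 3.
Fitting a degree-3 polynomial gives u(k) = 2k³ - 2k² - 3k + 4.
The constant term is u(0) = 4.

4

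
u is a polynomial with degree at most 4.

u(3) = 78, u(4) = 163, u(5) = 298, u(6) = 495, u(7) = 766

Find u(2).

31

First differences: 85, 135, 197, 271. Second differences: 50, 62, 74. Third differences: 12, 12.
Level-3 differences are constant, so u has degree 3.
Fitting a degree-3 polynomial gives u(k) = 2k³ + k² + 4k + 3.
Then u(2) = 31.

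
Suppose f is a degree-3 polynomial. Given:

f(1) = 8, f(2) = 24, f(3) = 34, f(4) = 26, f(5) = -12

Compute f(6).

First differences: 16, 10, -8, -38. Second differences: -6, -18, -30. Third differences: -12, -12.
Level-3 differences are constant, so f has degree 3.
Fitting a degree-3 polynomial gives f(x) = -2x³ + 9x² + 3x - 2.
Then f(6) = -92.

-92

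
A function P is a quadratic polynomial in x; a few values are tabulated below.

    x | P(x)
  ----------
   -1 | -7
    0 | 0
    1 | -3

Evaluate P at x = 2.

-16

Write P(x) = ax² + bx + c; the 3 given values yield a linear system in the 3 coefficients.
Solving, P(x) = -5x² + 2x.
Then P(2) = -16.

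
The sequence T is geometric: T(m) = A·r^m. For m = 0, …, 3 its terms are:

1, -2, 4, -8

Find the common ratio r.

Consecutive ratio: -2/1 = -2, and 4/(-2) = -2, so r = -2.
Then A·(-2)^0 = 1 gives A = 1, and T(m) = 1·(-2)^m.

-2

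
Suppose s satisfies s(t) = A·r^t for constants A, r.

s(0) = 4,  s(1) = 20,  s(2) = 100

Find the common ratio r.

5

Consecutive ratio: 20/4 = 5, and 100/20 = 5, so r = 5.
Then A·5^0 = 4 gives A = 4, and s(t) = 4·5^t.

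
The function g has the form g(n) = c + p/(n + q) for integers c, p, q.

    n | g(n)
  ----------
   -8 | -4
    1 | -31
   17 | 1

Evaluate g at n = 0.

(g(n) − c)(n + q) = p for each data point; the three points give a linear system in c and q, then p follows.
Solving: c = -1, q = -2, p = 30, so g(n) = -1 + 30/(n − 2).
Then g(0) = -1 + 30/(-2) = -16.

-16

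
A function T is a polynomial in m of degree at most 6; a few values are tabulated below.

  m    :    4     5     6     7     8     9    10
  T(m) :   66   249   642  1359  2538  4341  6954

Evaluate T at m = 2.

First differences: 183, 393, 717, 1179, 1803, 2613. Second differences: 210, 324, 462, 624, 810. Third differences: 114, 138, 162, 186. Fourth differences: 24, 24, 24.
Level-4 differences are constant, so T has degree 4.
Fitting a degree-4 polynomial gives T(m) = m^4 - 3m³ - m² + 6m - 6.
Then T(2) = -6.

-6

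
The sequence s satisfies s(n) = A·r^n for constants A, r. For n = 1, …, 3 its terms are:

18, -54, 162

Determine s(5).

Consecutive ratio: -54/18 = -3, and 162/(-54) = -3, so r = -3.
Then A·(-3)^1 = 18 gives A = -6, and s(n) = -6·(-3)^n.
s(5) = -6·(-3)^5 = 1458.

1458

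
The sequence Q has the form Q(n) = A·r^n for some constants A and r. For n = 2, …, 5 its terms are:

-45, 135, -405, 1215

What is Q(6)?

-3645

Consecutive ratio: 135/(-45) = -3, and -405/135 = -3, so r = -3.
Then A·(-3)^2 = -45 gives A = -5, and Q(n) = -5·(-3)^n.
Q(6) = -5·(-3)^6 = -3645.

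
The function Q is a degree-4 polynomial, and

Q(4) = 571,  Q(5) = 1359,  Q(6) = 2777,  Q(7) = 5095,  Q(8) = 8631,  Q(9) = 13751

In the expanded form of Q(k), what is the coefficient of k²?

First differences: 788, 1418, 2318, 3536, 5120. Second differences: 630, 900, 1218, 1584. Third differences: 270, 318, 366. Fourth differences: 48, 48.
Level-4 differences are constant, so Q has degree 4.
Fitting a degree-4 polynomial gives Q(k) = 2k^4 + k³ - 2k² + 7k - 1.
The coefficient of k² is -2.

-2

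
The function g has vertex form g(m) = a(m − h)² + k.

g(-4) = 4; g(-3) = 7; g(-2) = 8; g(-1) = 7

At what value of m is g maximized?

-2

First differences 3, 1, -1; second difference -2 = 2a, so a = -1.
Expanding, the m-coefficient is −2ah = 2h; matching it to the data gives h = -2, and then k = 8.
So g(m) = -1(m + 2)² + 8.
Hence h = -2.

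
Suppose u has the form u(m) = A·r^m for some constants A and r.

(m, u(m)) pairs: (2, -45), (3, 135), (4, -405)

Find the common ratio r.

Consecutive ratio: 135/(-45) = -3, and -405/135 = -3, so r = -3.
Then A·(-3)^2 = -45 gives A = -5, and u(m) = -5·(-3)^m.

-3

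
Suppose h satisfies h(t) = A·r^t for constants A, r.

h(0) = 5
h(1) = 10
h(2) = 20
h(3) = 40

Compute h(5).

Consecutive ratio: 10/5 = 2, and 20/10 = 2, so r = 2.
Then A·2^0 = 5 gives A = 5, and h(t) = 5·2^t.
h(5) = 5·2^5 = 160.

160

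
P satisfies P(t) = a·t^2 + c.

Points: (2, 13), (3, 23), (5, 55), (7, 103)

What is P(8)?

From P(2) = 13 and P(3) = 23: 4a + c = 13 and 9a + c = 23.
Subtracting: 5a = 10, so a = 2; then c = 13 − 2·4 = 5.
So P(t) = 2t² + 5, and P(8) = 133.

133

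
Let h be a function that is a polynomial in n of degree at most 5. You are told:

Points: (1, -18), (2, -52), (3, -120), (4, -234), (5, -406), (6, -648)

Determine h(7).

Write h(n) = an^5 + bn^4 + cn³ + dn² + en + p; the 6 given values yield a linear system in the 6 coefficients.
Solving, the top 2 coefficients vanish, and h(n) = -2n³ - 5n² - 5n - 6.
Then h(7) = -972.

-972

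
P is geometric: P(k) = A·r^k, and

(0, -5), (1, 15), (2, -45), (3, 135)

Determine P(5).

Consecutive ratio: 15/(-5) = -3, and -45/15 = -3, so r = -3.
Then A·(-3)^0 = -5 gives A = -5, and P(k) = -5·(-3)^k.
P(5) = -5·(-3)^5 = 1215.

1215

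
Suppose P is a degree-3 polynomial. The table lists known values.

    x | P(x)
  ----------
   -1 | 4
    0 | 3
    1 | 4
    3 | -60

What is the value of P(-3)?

Write P(x) = ax³ + bx² + cx + d; the 4 given values yield a linear system in the 4 coefficients.
Solving, P(x) = -3x³ + x² + 3x + 3.
Then P(-3) = 84.

84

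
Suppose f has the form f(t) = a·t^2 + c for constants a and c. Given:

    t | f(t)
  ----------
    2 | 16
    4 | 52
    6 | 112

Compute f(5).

From f(2) = 16 and f(4) = 52: 4a + c = 16 and 16a + c = 52.
Subtracting: 12a = 36, so a = 3; then c = 16 − 3·4 = 4.
So f(t) = 3t² + 4, and f(5) = 79.

79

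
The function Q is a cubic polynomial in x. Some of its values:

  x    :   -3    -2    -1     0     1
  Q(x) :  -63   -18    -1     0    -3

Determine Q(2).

2

Write Q(x) = ax³ + bx² + cx + d; the 5 given values yield a linear system in the 4 coefficients.
Solving, Q(x) = 2x³ - 2x² - 3x.
Then Q(2) = 2.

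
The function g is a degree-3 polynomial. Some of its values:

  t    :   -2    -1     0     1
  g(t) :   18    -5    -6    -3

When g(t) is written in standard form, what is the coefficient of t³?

-3

Write g(t) = at³ + bt² + ct + d; the 4 given values yield a linear system in the 4 coefficients.
Solving, g(t) = -3t³ + 2t² + 4t - 6.
The coefficient of t³ is -3.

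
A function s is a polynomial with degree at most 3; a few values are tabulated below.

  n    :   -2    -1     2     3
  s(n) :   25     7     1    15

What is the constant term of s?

-3

Write s(n) = an³ + bn² + cn + d; the 4 given values yield a linear system in the 4 coefficients.
Solving, the leading coefficient vanishes, and s(n) = 4n² - 6n - 3.
The constant term is s(0) = -3.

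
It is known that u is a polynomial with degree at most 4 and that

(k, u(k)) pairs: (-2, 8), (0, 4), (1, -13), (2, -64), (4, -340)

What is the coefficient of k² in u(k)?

Write u(k) = ak^4 + bk³ + ck² + dk + e; the 5 given values yield a linear system in the 5 coefficients.
Solving, the leading coefficient vanishes, and u(k) = -3k³ - 8k² - 6k + 4.
The coefficient of k² is -8.

-8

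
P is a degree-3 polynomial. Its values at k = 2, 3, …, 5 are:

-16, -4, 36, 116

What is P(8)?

716

Write P(k) = ak³ + bk² + ck + d; the 4 given values yield a linear system in the 4 coefficients.
Solving, P(k) = 2k³ - 4k² - 6k - 4.
Then P(8) = 716.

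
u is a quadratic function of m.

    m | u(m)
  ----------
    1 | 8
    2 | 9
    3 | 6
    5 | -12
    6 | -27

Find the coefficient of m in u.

Write u(m) = am² + bm + c; the 5 given values yield a linear system in the 3 coefficients.
Solving, u(m) = -2m² + 7m + 3.
The coefficient of m is 7.

7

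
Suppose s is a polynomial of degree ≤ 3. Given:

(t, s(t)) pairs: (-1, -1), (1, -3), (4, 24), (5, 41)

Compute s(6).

62

Write s(t) = at³ + bt² + ct + d; the 4 given values yield a linear system in the 4 coefficients.
Solving, the leading coefficient vanishes, and s(t) = 2t² - t - 4.
Then s(6) = 62.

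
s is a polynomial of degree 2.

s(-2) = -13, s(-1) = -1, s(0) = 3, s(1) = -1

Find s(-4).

-61

First differences: 12, 4, -4. Second differences: -8, -8.
Level-2 differences are constant, so s has degree 2.
Fitting a degree-2 polynomial gives s(k) = -4k² + 3.
Then s(-4) = -61.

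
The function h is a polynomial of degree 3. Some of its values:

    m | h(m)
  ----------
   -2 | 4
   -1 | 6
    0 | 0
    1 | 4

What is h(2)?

Write h(m) = am³ + bm² + cm + d; the 4 given values yield a linear system in the 4 coefficients.
Solving, h(m) = 3m³ + 5m² - 4m.
Then h(2) = 36.

36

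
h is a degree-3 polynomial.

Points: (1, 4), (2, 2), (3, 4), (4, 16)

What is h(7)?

172

Write h(x) = ax³ + bx² + cx + d; the 4 given values yield a linear system in the 4 coefficients.
Solving, h(x) = x³ - 4x² + 3x + 4.
Then h(7) = 172.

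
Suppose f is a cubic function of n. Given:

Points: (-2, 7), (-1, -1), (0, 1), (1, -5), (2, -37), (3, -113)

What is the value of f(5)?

First differences: -8, 2, -6, -32, -76. Second differences: 10, -8, -26, -44. Third differences: -18, -18, -18.
Level-3 differences are constant, so f has degree 3.
Fitting a degree-3 polynomial gives f(n) = -3n³ - 4n² + n + 1.
Then f(5) = -469.

-469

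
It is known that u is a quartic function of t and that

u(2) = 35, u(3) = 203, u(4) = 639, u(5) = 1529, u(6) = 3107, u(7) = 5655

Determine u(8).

Write u(t) = at^4 + bt³ + ct² + dt + e; the 6 given values yield a linear system in the 5 coefficients.
Solving, u(t) = 2t^4 + 3t³ - 3t² - 4t - 1.
Then u(8) = 9503.

9503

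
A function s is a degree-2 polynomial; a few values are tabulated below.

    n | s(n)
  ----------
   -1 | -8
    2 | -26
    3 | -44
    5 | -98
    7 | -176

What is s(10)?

Write s(n) = an² + bn + c; the 5 given values yield a linear system in the 3 coefficients.
Solving, s(n) = -3n² - 3n - 8.
Then s(10) = -338.

-338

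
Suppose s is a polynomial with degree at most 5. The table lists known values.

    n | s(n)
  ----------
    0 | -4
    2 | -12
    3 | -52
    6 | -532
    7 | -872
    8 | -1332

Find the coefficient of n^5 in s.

0

Write s(n) = an^5 + bn^4 + cn³ + dn² + en + p; the 6 given values yield a linear system in the 6 coefficients.
Solving, the top 2 coefficients vanish, and s(n) = -3n³ + 3n² + 2n - 4.
The coefficient of n^5 is 0.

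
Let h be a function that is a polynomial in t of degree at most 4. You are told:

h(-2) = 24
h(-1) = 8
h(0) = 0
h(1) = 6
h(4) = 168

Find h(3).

Write h(t) = at^4 + bt³ + ct² + dt + e; the 5 given values yield a linear system in the 5 coefficients.
Solving, the leading coefficient vanishes, and h(t) = t³ + 7t² - 2t.
Then h(3) = 84.

84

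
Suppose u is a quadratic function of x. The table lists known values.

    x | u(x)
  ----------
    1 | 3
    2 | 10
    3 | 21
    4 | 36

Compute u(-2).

First differences: 7, 11, 15. Second differences: 4, 4.
Level-2 differences are constant, so u has degree 2.
Fitting a degree-2 polynomial gives u(x) = 2x² + x.
Then u(-2) = 6.

6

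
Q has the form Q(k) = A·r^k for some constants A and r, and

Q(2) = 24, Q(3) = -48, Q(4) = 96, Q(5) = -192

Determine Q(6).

Consecutive ratio: -48/24 = -2, and 96/(-48) = -2, so r = -2.
Then A·(-2)^2 = 24 gives A = 6, and Q(k) = 6·(-2)^k.
Q(6) = 6·(-2)^6 = 384.

384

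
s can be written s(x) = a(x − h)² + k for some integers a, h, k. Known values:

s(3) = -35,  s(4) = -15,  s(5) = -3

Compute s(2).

First differences 20, 12; second difference -8 = 2a, so a = -4.
Expanding, the x-coefficient is −2ah = 8h; matching it to the data gives h = 6, and then k = 1.
So s(x) = -4(x − 6)² + 1.
s(2) = -4·(-4)² + 1 = -63.

-63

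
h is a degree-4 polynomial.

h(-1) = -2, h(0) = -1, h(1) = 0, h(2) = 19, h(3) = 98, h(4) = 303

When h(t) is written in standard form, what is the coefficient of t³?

1

First differences: 1, 1, 19, 79, 205. Second differences: 0, 18, 60, 126. Third differences: 18, 42, 66. Fourth differences: 24, 24.
Level-4 differences are constant, so h has degree 4.
Fitting a degree-4 polynomial gives h(t) = t^4 + t³ - t² - 1.
The coefficient of t³ is 1.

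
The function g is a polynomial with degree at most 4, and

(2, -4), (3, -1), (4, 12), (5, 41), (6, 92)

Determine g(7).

First differences: 3, 13, 29, 51. Second differences: 10, 16, 22. Third differences: 6, 6.
Level-3 differences are constant, so g has degree 3.
Fitting a degree-3 polynomial gives g(n) = n³ - 4n² + 4n - 4.
Then g(7) = 171.

171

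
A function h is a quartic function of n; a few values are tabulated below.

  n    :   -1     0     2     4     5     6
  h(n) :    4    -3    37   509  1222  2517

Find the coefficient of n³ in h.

-1

Write h(n) = an^4 + bn³ + cn² + dn + e; the 6 given values yield a linear system in the 5 coefficients.
Solving, h(n) = 2n^4 - n³ + 4n² - 3.
The coefficient of n³ is -1.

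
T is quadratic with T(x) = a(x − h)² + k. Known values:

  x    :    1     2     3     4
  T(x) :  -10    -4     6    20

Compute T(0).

-12

First differences 6, 10, 14; second difference 4 = 2a, so a = 2.
Expanding, the x-coefficient is −2ah = -4h; matching it to the data gives h = 0, and then k = -12.
So T(x) = 2(x + 0)² − 12.
T(0) = 2·0² − 12 = -12.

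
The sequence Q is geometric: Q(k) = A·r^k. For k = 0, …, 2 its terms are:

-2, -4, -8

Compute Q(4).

Consecutive ratio: -4/(-2) = 2, and -8/(-4) = 2, so r = 2.
Then A·2^0 = -2 gives A = -2, and Q(k) = -2·2^k.
Q(4) = -2·2^4 = -32.

-32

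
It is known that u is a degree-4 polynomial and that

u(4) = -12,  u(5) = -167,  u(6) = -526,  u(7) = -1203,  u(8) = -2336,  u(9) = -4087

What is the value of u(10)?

Write u(k) = ak^4 + bk³ + ck² + dk + e; the 6 given values yield a linear system in the 5 coefficients.
Solving, u(k) = -k^4 + 3k³ + 4k² - 5k + 8.
Then u(10) = -6642.

-6642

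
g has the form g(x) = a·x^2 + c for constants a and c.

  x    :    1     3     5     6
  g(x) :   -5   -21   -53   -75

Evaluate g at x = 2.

From g(1) = -5 and g(3) = -21: 1a + c = -5 and 9a + c = -21.
Subtracting: 8a = -16, so a = -2; then c = -5 − (-2)·1 = -3.
So g(x) = -2x² − 3, and g(2) = -11.

-11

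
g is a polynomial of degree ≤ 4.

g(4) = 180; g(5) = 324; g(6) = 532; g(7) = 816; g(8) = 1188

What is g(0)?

4

First differences: 144, 208, 284, 372. Second differences: 64, 76, 88. Third differences: 12, 12.
Level-3 differences are constant, so g has degree 3.
Fitting a degree-3 polynomial gives g(n) = 2n³ + 2n² + 4n + 4.
The constant term is g(0) = 4.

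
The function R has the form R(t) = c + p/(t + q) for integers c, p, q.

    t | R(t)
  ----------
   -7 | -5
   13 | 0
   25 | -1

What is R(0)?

-26

(R(t) − c)(t + q) = p for each data point; the three points give a linear system in c and q, then p follows.
Solving: c = -2, q = -1, p = 24, so R(t) = -2 + 24/(t − 1).
Then R(0) = -2 + 24/(-1) = -26.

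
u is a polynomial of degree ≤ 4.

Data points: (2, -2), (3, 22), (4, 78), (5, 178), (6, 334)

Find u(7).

558

First differences: 24, 56, 100, 156. Second differences: 32, 44, 56. Third differences: 12, 12.
Level-3 differences are constant, so u has degree 3.
Fitting a degree-3 polynomial gives u(n) = 2n³ - 2n² - 4n - 2.
Then u(7) = 558.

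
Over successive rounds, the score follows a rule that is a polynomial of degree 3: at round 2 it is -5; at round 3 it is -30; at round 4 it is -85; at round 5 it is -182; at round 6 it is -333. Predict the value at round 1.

Write the value at n as P(n).
First differences: -25, -55, -97, -151. Second differences: -30, -42, -54. Third differences: -12, -12.
Level-3 differences are constant, so P has degree 3.
Fitting a degree-3 polynomial gives P(n) = -2n³ + 3n² - 2n + 3.
Then P(1) = 2.

2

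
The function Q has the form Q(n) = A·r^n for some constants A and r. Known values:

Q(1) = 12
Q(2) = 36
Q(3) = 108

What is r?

Consecutive ratio: 36/12 = 3, and 108/36 = 3, so r = 3.
Then A·3^1 = 12 gives A = 4, and Q(n) = 4·3^n.

3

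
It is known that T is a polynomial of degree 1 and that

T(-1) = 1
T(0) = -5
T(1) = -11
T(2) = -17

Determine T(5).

-35

First differences: -6, -6, -6.
Level-1 differences are constant, so T has degree 1.
Fitting a degree-1 polynomial gives T(t) = -6t - 5.
Then T(5) = -35.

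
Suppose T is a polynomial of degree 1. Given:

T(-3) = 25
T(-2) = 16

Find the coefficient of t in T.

Write T(t) = at + b; the 2 given values yield a linear system in the 2 coefficients.
Solving, T(t) = -9t - 2.
The coefficient of t is -9.

-9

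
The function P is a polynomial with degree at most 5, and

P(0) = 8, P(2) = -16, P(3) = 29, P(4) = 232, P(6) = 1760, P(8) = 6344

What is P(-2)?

64

Write P(m) = am^5 + bm^4 + cm³ + dm² + em + p; the 6 given values yield a linear system in the 6 coefficients.
Solving, the leading coefficient vanishes, and P(m) = 2m^4 - 3m³ - 4m² - 8m + 8.
Then P(-2) = 64.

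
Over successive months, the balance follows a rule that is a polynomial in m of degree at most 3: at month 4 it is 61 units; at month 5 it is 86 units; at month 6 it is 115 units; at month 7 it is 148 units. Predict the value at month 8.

Write the value at m as u(m).
First differences: 25, 29, 33. Second differences: 4, 4.
Level-2 differences are constant, so u has degree 2.
Fitting a degree-2 polynomial gives u(m) = 2m² + 7m + 1.
Then u(8) = 185.

185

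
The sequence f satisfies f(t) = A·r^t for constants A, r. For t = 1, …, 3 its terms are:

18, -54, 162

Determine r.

-3

Consecutive ratio: -54/18 = -3, and 162/(-54) = -3, so r = -3.
Then A·(-3)^1 = 18 gives A = -6, and f(t) = -6·(-3)^t.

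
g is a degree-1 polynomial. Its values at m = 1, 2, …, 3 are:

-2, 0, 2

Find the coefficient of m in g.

2

Write g(m) = am + b; the 3 given values yield a linear system in the 2 coefficients.
Solving, g(m) = 2m - 4.
The coefficient of m is 2.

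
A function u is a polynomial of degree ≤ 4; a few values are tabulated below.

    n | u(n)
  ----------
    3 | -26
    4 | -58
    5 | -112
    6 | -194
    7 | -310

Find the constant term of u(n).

Write u(n) = an^4 + bn³ + cn² + dn + e; the 5 given values yield a linear system in the 5 coefficients.
Solving, the leading coefficient vanishes, and u(n) = -n³ + n² - 2n - 2.
The constant term is u(0) = -2.

-2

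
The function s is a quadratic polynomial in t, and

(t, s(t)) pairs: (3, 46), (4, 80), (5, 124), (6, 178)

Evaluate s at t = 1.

8

Write s(t) = at² + bt + c; the 4 given values yield a linear system in the 3 coefficients.
Solving, s(t) = 5t² - t + 4.
Then s(1) = 8.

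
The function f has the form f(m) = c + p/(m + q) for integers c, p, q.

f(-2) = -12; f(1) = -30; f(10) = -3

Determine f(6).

(f(m) − c)(m + q) = p for each data point; the three points give a linear system in c and q, then p follows.
Solving: c = -6, q = -2, p = 24, so f(m) = -6 + 24/(m − 2).
Then f(6) = -6 + 24/4 = 0.

0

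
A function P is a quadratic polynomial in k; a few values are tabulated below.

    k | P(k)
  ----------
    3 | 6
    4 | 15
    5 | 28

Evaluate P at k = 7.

66

Write P(k) = ak² + bk + c; the 3 given values yield a linear system in the 3 coefficients.
Solving, P(k) = 2k² - 5k + 3.
Then P(7) = 66.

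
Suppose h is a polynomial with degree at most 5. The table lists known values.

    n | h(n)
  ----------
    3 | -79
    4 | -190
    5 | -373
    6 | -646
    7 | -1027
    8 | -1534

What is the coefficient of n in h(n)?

0

First differences: -111, -183, -273, -381, -507. Second differences: -72, -90, -108, -126. Third differences: -18, -18, -18.
Level-3 differences are constant, so h has degree 3.
Fitting a degree-3 polynomial gives h(n) = -3n³ + 2.
The coefficient of n is 0.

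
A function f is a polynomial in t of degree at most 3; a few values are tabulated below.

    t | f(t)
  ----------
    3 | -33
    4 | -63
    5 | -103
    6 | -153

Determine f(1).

-3

First differences: -30, -40, -50. Second differences: -10, -10.
Level-2 differences are constant, so f has degree 2.
Fitting a degree-2 polynomial gives f(t) = -5t² + 5t - 3.
Then f(1) = -3.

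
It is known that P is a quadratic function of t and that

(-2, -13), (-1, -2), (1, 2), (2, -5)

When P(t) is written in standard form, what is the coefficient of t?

Write P(t) = at² + bt + c; the 4 given values yield a linear system in the 3 coefficients.
Solving, P(t) = -3t² + 2t + 3.
The coefficient of t is 2.

2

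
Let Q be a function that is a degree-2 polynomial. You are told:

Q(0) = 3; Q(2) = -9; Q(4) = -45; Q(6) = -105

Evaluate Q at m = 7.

Write Q(m) = am² + bm + c; the 4 given values yield a linear system in the 3 coefficients.
Solving, Q(m) = -3m² + 3.
Then Q(7) = -144.

-144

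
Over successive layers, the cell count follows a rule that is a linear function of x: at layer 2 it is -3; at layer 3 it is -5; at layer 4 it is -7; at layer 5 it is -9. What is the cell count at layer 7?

Write the value at x as g(x).
First differences: -2, -2, -2.
Level-1 differences are constant, so g has degree 1.
Fitting a degree-1 polynomial gives g(x) = -2x + 1.
Then g(7) = -13.

-13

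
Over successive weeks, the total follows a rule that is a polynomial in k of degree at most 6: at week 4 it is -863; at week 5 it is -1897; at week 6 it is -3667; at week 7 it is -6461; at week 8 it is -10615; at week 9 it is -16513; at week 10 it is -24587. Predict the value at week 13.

Write the value at k as T(k).
First differences: -1034, -1770, -2794, -4154, -5898, -8074. Second differences: -736, -1024, -1360, -1744, -2176. Third differences: -288, -336, -384, -432. Fourth differences: -48, -48, -48.
Level-4 differences are constant, so T has degree 4.
Fitting a degree-4 polynomial gives T(k) = -2k^4 - 4k³ - 6k² + 2k - 7.
Then T(13) = -66905.

-66905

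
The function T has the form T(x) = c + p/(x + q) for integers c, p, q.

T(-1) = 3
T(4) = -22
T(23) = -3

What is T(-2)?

2

(T(x) − c)(x + q) = p for each data point; the three points give a linear system in c and q, then p follows.
Solving: c = -2, q = -3, p = -20, so T(x) = -2 − 20/(x − 3).
Then T(-2) = -2 − 20/(-5) = 2.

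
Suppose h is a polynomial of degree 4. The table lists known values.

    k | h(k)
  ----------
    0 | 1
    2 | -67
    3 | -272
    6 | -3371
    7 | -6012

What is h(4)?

-759

Write h(k) = ak^4 + bk³ + ck² + dk + e; the 5 given values yield a linear system in the 5 coefficients.
Solving, h(k) = -2k^4 - 3k³ - 4k² + 2k + 1.
Then h(4) = -759.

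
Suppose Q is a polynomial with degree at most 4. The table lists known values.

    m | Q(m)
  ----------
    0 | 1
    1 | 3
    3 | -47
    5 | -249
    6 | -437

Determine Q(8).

Write Q(m) = am^4 + bm³ + cm² + dm + e; the 5 given values yield a linear system in the 5 coefficients.
Solving, the leading coefficient vanishes, and Q(m) = -2m³ - m² + 5m + 1.
Then Q(8) = -1047.

-1047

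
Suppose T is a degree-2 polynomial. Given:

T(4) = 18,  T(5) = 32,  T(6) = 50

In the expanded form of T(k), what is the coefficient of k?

Write T(k) = ak² + bk + c; the 3 given values yield a linear system in the 3 coefficients.
Solving, T(k) = 2k² - 4k + 2.
The coefficient of k is -4.

-4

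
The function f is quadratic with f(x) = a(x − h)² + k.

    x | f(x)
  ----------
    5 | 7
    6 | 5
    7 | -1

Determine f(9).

First differences -2, -6; second difference -4 = 2a, so a = -2.
Expanding, the x-coefficient is −2ah = 4h; matching it to the data gives h = 5, and then k = 7.
So f(x) = -2(x − 5)² + 7.
f(9) = -2·4² + 7 = -25.

-25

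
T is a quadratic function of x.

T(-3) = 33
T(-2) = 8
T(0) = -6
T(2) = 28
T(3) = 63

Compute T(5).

Write T(x) = ax² + bx + c; the 5 given values yield a linear system in the 3 coefficients.
Solving, T(x) = 6x² + 5x - 6.
Then T(5) = 169.

169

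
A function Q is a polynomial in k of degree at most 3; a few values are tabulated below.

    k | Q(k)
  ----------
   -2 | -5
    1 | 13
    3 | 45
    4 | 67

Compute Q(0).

3

Write Q(k) = ak³ + bk² + ck + d; the 4 given values yield a linear system in the 4 coefficients.
Solving, the leading coefficient vanishes, and Q(k) = 2k² + 8k + 3.
Then Q(0) = 3.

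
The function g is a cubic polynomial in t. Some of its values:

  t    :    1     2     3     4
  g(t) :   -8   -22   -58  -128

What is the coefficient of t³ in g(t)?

Write g(t) = at³ + bt² + ct + d; the 4 given values yield a linear system in the 4 coefficients.
Solving, g(t) = -2t³ + t² - 3t - 4.
The coefficient of t³ is -2.

-2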